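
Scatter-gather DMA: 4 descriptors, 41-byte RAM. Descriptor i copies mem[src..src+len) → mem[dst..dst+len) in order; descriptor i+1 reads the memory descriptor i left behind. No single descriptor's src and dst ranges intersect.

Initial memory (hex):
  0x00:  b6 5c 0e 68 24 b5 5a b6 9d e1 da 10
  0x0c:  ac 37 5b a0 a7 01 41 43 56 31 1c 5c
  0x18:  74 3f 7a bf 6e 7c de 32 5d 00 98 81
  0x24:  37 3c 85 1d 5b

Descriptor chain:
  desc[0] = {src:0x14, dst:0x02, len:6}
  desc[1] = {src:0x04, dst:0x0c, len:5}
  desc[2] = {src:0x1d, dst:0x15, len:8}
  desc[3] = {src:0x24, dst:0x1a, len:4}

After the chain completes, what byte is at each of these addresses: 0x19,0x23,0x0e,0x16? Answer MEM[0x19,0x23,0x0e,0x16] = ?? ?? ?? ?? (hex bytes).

[0] 0x14->0x02 len=6 : 56 31 1c 5c 74 3f
[1] 0x04->0x0c len=5 : 1c 5c 74 3f 9d
[2] 0x1d->0x15 len=8 : 7c de 32 5d 00 98 81 37
[3] 0x24->0x1a len=4 : 37 3c 85 1d
query mem[0x19]=0x00, mem[0x23]=0x81, mem[0x0e]=0x74, mem[0x16]=0xde

MEM[0x19,0x23,0x0e,0x16] = 00 81 74 de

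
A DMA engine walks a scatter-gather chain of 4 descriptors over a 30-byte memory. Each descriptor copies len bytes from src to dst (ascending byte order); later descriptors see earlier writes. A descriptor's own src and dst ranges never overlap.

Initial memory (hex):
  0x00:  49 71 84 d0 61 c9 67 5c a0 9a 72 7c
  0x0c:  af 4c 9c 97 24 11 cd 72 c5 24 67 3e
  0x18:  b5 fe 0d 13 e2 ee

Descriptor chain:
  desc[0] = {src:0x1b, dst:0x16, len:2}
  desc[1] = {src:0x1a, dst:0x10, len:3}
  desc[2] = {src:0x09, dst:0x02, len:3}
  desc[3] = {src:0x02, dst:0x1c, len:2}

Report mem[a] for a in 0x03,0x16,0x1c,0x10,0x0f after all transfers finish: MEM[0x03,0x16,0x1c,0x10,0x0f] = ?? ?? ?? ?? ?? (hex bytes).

MEM[0x03,0x16,0x1c,0x10,0x0f] = 72 13 9a 0d 97

[0] 0x1b->0x16 len=2 : 13 e2
[1] 0x1a->0x10 len=3 : 0d 13 e2
[2] 0x09->0x02 len=3 : 9a 72 7c
[3] 0x02->0x1c len=2 : 9a 72
query mem[0x03]=0x72, mem[0x16]=0x13, mem[0x1c]=0x9a, mem[0x10]=0x0d, mem[0x0f]=0x97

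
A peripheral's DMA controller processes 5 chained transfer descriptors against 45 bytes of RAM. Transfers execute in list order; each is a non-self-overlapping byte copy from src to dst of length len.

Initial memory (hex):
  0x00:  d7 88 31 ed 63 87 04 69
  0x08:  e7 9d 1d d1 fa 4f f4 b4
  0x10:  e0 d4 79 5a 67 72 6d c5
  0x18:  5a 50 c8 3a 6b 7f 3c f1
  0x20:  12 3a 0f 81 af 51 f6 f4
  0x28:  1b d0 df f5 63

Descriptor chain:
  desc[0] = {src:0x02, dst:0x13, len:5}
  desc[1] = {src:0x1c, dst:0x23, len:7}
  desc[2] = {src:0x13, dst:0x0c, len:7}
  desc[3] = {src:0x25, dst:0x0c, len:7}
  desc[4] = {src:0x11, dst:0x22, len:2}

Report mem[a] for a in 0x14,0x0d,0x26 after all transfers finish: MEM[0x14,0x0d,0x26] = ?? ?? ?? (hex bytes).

#0 dst[0x13+5] := {0x31,0xed,0x63,0x87,0x04}
#1 dst[0x23+7] := {0x6b,0x7f,0x3c,0xf1,0x12,0x3a,0x0f}
#2 dst[0x0c+7] := {0x31,0xed,0x63,0x87,0x04,0x5a,0x50}
#3 dst[0x0c+7] := {0x3c,0xf1,0x12,0x3a,0x0f,0xdf,0xf5}
#4 dst[0x22+2] := {0xdf,0xf5}
query mem[0x14]=0xed, mem[0x0d]=0xf1, mem[0x26]=0xf1

MEM[0x14,0x0d,0x26] = ed f1 f1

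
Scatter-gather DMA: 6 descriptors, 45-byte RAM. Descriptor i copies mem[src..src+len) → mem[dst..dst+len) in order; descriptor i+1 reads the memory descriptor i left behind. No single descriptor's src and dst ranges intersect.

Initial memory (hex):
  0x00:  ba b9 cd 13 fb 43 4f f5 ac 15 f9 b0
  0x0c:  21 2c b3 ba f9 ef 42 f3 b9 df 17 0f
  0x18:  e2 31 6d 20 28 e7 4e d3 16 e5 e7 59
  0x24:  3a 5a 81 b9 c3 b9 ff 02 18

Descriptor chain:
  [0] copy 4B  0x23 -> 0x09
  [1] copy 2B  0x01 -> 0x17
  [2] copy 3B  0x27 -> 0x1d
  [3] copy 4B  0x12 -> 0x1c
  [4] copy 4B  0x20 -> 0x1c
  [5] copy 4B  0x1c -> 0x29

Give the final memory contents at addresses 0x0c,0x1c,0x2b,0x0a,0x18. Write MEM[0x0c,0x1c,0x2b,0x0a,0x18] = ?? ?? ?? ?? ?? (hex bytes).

MEM[0x0c,0x1c,0x2b,0x0a,0x18] = 81 16 e7 3a cd

#0 dst[0x09+4] := {0x59,0x3a,0x5a,0x81}
#1 dst[0x17+2] := {0xb9,0xcd}
#2 dst[0x1d+3] := {0xb9,0xc3,0xb9}
#3 dst[0x1c+4] := {0x42,0xf3,0xb9,0xdf}
#4 dst[0x1c+4] := {0x16,0xe5,0xe7,0x59}
#5 dst[0x29+4] := {0x16,0xe5,0xe7,0x59}
query mem[0x0c]=0x81, mem[0x1c]=0x16, mem[0x2b]=0xe7, mem[0x0a]=0x3a, mem[0x18]=0xcd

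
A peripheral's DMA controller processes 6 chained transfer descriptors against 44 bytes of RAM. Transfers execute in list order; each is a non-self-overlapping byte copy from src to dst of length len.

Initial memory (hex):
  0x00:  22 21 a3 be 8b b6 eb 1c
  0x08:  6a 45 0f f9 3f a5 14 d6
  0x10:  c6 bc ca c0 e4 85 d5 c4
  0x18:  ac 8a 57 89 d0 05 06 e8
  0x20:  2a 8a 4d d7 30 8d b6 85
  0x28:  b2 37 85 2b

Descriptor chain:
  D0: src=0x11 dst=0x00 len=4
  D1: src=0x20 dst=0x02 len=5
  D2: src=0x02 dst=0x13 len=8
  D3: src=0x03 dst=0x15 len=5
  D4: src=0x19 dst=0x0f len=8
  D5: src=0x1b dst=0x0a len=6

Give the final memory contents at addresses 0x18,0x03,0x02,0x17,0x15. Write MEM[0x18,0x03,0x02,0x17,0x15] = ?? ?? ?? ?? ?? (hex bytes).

MEM[0x18,0x03,0x02,0x17,0x15] = 30 8a 2a d7 e8

[0] 0x11->0x00 len=4 : bc ca c0 e4
[1] 0x20->0x02 len=5 : 2a 8a 4d d7 30
[2] 0x02->0x13 len=8 : 2a 8a 4d d7 30 1c 6a 45
[3] 0x03->0x15 len=5 : 8a 4d d7 30 1c
[4] 0x19->0x0f len=8 : 1c 45 89 d0 05 06 e8 2a
[5] 0x1b->0x0a len=6 : 89 d0 05 06 e8 2a
query mem[0x18]=0x30, mem[0x03]=0x8a, mem[0x02]=0x2a, mem[0x17]=0xd7, mem[0x15]=0xe8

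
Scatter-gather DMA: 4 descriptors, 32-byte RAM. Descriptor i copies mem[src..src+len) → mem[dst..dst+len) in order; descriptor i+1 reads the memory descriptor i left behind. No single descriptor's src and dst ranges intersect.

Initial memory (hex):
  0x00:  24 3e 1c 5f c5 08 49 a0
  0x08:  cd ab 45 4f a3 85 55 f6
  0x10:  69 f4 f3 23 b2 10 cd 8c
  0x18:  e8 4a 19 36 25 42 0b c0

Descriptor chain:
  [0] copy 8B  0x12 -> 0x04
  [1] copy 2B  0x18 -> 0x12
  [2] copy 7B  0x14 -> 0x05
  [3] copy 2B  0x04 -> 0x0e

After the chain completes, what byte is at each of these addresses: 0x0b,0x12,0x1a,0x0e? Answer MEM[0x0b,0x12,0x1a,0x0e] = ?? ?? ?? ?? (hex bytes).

[0] 0x12->0x04 len=8 : f3 23 b2 10 cd 8c e8 4a
[1] 0x18->0x12 len=2 : e8 4a
[2] 0x14->0x05 len=7 : b2 10 cd 8c e8 4a 19
[3] 0x04->0x0e len=2 : f3 b2
query mem[0x0b]=0x19, mem[0x12]=0xe8, mem[0x1a]=0x19, mem[0x0e]=0xf3

MEM[0x0b,0x12,0x1a,0x0e] = 19 e8 19 f3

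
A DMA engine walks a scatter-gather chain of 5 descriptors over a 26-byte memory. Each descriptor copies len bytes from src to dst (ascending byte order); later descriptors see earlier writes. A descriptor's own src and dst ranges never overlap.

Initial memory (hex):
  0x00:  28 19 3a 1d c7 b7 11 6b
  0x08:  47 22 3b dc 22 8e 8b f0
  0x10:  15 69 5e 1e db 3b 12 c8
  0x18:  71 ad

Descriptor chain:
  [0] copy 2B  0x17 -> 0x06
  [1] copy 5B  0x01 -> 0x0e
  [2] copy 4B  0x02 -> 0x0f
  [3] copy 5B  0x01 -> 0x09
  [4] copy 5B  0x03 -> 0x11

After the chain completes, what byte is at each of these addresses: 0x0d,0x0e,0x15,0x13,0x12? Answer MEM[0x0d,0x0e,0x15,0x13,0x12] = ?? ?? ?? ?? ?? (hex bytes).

[0] 0x17->0x06 len=2 : c8 71
[1] 0x01->0x0e len=5 : 19 3a 1d c7 b7
[2] 0x02->0x0f len=4 : 3a 1d c7 b7
[3] 0x01->0x09 len=5 : 19 3a 1d c7 b7
[4] 0x03->0x11 len=5 : 1d c7 b7 c8 71
query mem[0x0d]=0xb7, mem[0x0e]=0x19, mem[0x15]=0x71, mem[0x13]=0xb7, mem[0x12]=0xc7

MEM[0x0d,0x0e,0x15,0x13,0x12] = b7 19 71 b7 c7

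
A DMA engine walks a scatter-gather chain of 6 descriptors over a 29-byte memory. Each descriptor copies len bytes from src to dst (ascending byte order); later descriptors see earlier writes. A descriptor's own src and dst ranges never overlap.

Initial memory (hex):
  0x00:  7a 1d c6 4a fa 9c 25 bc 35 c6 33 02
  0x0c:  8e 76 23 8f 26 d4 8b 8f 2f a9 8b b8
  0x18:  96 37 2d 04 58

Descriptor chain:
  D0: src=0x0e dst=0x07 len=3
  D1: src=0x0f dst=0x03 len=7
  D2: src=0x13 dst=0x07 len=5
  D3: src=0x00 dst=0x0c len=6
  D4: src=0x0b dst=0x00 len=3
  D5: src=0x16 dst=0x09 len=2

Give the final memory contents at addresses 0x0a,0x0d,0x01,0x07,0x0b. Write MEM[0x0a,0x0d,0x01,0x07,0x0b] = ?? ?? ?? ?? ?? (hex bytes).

[0] 0x0e->0x07 len=3 : 23 8f 26
[1] 0x0f->0x03 len=7 : 8f 26 d4 8b 8f 2f a9
[2] 0x13->0x07 len=5 : 8f 2f a9 8b b8
[3] 0x00->0x0c len=6 : 7a 1d c6 8f 26 d4
[4] 0x0b->0x00 len=3 : b8 7a 1d
[5] 0x16->0x09 len=2 : 8b b8
query mem[0x0a]=0xb8, mem[0x0d]=0x1d, mem[0x01]=0x7a, mem[0x07]=0x8f, mem[0x0b]=0xb8

MEM[0x0a,0x0d,0x01,0x07,0x0b] = b8 1d 7a 8f b8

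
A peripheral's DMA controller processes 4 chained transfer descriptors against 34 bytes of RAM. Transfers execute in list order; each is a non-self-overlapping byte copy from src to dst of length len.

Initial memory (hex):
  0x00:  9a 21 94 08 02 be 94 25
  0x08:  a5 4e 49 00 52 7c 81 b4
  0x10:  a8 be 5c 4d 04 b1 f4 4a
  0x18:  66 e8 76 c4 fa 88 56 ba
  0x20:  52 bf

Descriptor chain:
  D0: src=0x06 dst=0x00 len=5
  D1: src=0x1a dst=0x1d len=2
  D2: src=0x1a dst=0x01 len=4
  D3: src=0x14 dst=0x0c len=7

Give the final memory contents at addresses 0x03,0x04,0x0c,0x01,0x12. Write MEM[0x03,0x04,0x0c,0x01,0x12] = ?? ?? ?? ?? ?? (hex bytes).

MEM[0x03,0x04,0x0c,0x01,0x12] = fa 76 04 76 76

D0: mem[0x00..0x04] <- [94 25 a5 4e 49]
D1: mem[0x1d..0x1e] <- [76 c4]
D2: mem[0x01..0x04] <- [76 c4 fa 76]
D3: mem[0x0c..0x12] <- [04 b1 f4 4a 66 e8 76]
query mem[0x03]=0xfa, mem[0x04]=0x76, mem[0x0c]=0x04, mem[0x01]=0x76, mem[0x12]=0x76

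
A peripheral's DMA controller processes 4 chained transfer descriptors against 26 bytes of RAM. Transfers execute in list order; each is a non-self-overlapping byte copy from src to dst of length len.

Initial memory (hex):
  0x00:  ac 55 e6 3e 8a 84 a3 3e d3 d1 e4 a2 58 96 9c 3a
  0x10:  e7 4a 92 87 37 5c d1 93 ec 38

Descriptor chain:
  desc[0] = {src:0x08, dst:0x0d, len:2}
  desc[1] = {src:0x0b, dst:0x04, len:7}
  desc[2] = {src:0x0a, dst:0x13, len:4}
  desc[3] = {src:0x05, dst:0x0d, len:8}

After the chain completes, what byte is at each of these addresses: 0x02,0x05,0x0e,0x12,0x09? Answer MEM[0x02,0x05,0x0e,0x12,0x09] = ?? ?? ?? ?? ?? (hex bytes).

MEM[0x02,0x05,0x0e,0x12,0x09] = e6 58 d3 4a e7

D0: mem[0x0d..0x0e] <- [d3 d1]
D1: mem[0x04..0x0a] <- [a2 58 d3 d1 3a e7 4a]
D2: mem[0x13..0x16] <- [4a a2 58 d3]
D3: mem[0x0d..0x14] <- [58 d3 d1 3a e7 4a a2 58]
query mem[0x02]=0xe6, mem[0x05]=0x58, mem[0x0e]=0xd3, mem[0x12]=0x4a, mem[0x09]=0xe7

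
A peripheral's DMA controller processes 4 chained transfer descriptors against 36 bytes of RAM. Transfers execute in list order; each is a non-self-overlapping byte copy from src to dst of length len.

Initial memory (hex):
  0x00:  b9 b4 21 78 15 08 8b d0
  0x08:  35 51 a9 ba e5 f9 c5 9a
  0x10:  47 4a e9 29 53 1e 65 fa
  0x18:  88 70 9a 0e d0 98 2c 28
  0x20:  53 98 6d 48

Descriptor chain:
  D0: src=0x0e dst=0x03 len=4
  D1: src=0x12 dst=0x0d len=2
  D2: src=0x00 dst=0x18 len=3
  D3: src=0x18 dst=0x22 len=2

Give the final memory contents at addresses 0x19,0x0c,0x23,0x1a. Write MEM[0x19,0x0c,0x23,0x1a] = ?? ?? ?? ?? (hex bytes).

[0] 0x0e->0x03 len=4 : c5 9a 47 4a
[1] 0x12->0x0d len=2 : e9 29
[2] 0x00->0x18 len=3 : b9 b4 21
[3] 0x18->0x22 len=2 : b9 b4
query mem[0x19]=0xb4, mem[0x0c]=0xe5, mem[0x23]=0xb4, mem[0x1a]=0x21

MEM[0x19,0x0c,0x23,0x1a] = b4 e5 b4 21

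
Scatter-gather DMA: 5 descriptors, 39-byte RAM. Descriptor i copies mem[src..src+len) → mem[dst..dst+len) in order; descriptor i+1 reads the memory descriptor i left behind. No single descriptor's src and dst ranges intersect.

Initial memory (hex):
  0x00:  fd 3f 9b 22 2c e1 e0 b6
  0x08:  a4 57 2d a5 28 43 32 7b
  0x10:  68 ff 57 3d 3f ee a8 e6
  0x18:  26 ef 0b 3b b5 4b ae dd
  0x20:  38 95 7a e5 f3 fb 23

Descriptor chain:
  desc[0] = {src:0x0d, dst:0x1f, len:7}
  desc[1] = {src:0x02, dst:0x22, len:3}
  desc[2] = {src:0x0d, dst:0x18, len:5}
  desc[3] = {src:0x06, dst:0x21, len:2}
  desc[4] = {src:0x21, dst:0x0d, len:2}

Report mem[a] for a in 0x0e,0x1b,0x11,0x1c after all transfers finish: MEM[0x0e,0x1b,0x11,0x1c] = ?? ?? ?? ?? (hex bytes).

MEM[0x0e,0x1b,0x11,0x1c] = b6 68 ff ff

#0 dst[0x1f+7] := {0x43,0x32,0x7b,0x68,0xff,0x57,0x3d}
#1 dst[0x22+3] := {0x9b,0x22,0x2c}
#2 dst[0x18+5] := {0x43,0x32,0x7b,0x68,0xff}
#3 dst[0x21+2] := {0xe0,0xb6}
#4 dst[0x0d+2] := {0xe0,0xb6}
query mem[0x0e]=0xb6, mem[0x1b]=0x68, mem[0x11]=0xff, mem[0x1c]=0xff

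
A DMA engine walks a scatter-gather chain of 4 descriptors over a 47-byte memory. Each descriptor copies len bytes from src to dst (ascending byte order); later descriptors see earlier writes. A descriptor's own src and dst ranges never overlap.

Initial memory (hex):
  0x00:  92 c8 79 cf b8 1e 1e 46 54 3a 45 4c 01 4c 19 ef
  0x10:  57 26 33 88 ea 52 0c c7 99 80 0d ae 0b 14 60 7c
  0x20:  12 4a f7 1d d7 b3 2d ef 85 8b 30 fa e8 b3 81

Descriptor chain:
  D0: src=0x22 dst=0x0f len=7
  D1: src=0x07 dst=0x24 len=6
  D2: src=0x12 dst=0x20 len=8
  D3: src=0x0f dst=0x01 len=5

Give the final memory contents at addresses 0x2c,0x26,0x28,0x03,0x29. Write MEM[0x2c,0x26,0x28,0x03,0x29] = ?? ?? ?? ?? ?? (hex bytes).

MEM[0x2c,0x26,0x28,0x03,0x29] = e8 99 4c d7 01

D0: mem[0x0f..0x15] <- [f7 1d d7 b3 2d ef 85]
D1: mem[0x24..0x29] <- [46 54 3a 45 4c 01]
D2: mem[0x20..0x27] <- [b3 2d ef 85 0c c7 99 80]
D3: mem[0x01..0x05] <- [f7 1d d7 b3 2d]
query mem[0x2c]=0xe8, mem[0x26]=0x99, mem[0x28]=0x4c, mem[0x03]=0xd7, mem[0x29]=0x01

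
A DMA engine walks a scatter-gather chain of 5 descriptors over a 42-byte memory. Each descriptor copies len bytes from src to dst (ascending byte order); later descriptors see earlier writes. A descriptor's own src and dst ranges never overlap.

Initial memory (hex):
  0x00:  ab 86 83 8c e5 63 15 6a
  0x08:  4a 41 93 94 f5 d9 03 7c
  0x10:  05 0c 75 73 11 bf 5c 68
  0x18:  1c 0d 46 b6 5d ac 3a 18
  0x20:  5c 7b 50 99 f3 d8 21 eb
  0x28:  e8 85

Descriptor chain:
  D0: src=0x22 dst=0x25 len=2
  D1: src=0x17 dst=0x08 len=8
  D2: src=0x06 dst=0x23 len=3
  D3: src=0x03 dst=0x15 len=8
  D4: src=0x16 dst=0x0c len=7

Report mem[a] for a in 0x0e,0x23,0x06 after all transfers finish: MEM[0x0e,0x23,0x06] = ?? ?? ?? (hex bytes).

MEM[0x0e,0x23,0x06] = 15 15 15

  after D0: wrote 2B at 0x25 = 5099
  after D1: wrote 8B at 0x08 = 681c0d46b65dac3a
  after D2: wrote 3B at 0x23 = 156a68
  after D3: wrote 8B at 0x15 = 8ce563156a681c0d
  after D4: wrote 7B at 0x0c = e563156a681c0d
query mem[0x0e]=0x15, mem[0x23]=0x15, mem[0x06]=0x15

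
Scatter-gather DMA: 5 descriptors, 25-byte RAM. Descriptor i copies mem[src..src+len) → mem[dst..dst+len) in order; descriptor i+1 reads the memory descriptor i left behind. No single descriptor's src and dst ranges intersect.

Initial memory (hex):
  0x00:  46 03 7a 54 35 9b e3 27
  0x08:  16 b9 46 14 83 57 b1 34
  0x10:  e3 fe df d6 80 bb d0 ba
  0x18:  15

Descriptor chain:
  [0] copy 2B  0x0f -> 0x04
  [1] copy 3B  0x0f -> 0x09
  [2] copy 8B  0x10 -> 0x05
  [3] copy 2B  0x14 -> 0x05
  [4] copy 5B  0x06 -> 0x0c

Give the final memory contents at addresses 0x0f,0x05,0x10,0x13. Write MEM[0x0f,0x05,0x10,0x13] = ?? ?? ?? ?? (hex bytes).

  after D0: wrote 2B at 0x04 = 34e3
  after D1: wrote 3B at 0x09 = 34e3fe
  after D2: wrote 8B at 0x05 = e3fedfd680bbd0ba
  after D3: wrote 2B at 0x05 = 80bb
  after D4: wrote 5B at 0x0c = bbdfd680bb
query mem[0x0f]=0x80, mem[0x05]=0x80, mem[0x10]=0xbb, mem[0x13]=0xd6

MEM[0x0f,0x05,0x10,0x13] = 80 80 bb d6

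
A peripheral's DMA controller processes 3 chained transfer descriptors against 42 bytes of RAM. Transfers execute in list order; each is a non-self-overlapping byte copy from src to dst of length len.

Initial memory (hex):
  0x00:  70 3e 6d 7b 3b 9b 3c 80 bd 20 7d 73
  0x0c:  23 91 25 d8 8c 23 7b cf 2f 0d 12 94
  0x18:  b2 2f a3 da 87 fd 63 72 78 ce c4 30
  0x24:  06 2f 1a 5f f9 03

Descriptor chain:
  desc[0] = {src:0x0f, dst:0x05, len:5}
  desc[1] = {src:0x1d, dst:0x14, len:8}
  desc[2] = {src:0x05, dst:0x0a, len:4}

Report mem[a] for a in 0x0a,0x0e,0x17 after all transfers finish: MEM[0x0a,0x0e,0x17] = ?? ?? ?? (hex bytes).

MEM[0x0a,0x0e,0x17] = d8 25 78

D0: mem[0x05..0x09] <- [d8 8c 23 7b cf]
D1: mem[0x14..0x1b] <- [fd 63 72 78 ce c4 30 06]
D2: mem[0x0a..0x0d] <- [d8 8c 23 7b]
query mem[0x0a]=0xd8, mem[0x0e]=0x25, mem[0x17]=0x78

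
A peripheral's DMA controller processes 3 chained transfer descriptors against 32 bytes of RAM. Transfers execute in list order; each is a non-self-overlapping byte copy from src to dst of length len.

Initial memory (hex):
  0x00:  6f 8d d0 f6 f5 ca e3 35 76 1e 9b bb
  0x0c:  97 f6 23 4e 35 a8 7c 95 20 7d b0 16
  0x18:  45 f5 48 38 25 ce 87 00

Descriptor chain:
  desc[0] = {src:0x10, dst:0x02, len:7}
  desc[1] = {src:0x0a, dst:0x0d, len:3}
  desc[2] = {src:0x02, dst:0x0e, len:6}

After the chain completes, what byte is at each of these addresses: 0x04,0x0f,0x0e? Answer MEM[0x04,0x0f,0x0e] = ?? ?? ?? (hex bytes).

#0 dst[0x02+7] := {0x35,0xa8,0x7c,0x95,0x20,0x7d,0xb0}
#1 dst[0x0d+3] := {0x9b,0xbb,0x97}
#2 dst[0x0e+6] := {0x35,0xa8,0x7c,0x95,0x20,0x7d}
query mem[0x04]=0x7c, mem[0x0f]=0xa8, mem[0x0e]=0x35

MEM[0x04,0x0f,0x0e] = 7c a8 35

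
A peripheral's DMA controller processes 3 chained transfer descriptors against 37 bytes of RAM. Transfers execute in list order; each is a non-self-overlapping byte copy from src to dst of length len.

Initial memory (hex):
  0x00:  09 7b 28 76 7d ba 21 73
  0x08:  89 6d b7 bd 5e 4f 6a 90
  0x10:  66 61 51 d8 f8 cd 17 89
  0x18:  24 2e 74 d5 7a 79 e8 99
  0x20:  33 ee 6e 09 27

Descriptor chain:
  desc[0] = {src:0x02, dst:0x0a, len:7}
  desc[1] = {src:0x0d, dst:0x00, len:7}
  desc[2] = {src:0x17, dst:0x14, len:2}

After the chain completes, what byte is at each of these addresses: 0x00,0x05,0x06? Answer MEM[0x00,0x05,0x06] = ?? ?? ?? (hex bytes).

#0 dst[0x0a+7] := {0x28,0x76,0x7d,0xba,0x21,0x73,0x89}
#1 dst[0x00+7] := {0xba,0x21,0x73,0x89,0x61,0x51,0xd8}
#2 dst[0x14+2] := {0x89,0x24}
query mem[0x00]=0xba, mem[0x05]=0x51, mem[0x06]=0xd8

MEM[0x00,0x05,0x06] = ba 51 d8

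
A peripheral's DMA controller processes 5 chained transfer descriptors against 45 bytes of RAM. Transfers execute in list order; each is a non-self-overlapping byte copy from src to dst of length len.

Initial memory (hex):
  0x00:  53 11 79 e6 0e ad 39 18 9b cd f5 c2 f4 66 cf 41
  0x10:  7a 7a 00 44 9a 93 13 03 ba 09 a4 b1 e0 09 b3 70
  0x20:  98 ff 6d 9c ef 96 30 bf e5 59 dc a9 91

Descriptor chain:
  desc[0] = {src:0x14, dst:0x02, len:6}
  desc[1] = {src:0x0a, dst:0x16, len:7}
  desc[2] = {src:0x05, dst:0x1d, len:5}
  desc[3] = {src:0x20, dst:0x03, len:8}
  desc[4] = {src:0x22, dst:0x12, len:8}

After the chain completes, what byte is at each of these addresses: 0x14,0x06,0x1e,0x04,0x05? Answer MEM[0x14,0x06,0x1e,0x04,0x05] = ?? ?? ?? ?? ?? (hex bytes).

[0] 0x14->0x02 len=6 : 9a 93 13 03 ba 09
[1] 0x0a->0x16 len=7 : f5 c2 f4 66 cf 41 7a
[2] 0x05->0x1d len=5 : 03 ba 09 9b cd
[3] 0x20->0x03 len=8 : 9b cd 6d 9c ef 96 30 bf
[4] 0x22->0x12 len=8 : 6d 9c ef 96 30 bf e5 59
query mem[0x14]=0xef, mem[0x06]=0x9c, mem[0x1e]=0xba, mem[0x04]=0xcd, mem[0x05]=0x6d

MEM[0x14,0x06,0x1e,0x04,0x05] = ef 9c ba cd 6d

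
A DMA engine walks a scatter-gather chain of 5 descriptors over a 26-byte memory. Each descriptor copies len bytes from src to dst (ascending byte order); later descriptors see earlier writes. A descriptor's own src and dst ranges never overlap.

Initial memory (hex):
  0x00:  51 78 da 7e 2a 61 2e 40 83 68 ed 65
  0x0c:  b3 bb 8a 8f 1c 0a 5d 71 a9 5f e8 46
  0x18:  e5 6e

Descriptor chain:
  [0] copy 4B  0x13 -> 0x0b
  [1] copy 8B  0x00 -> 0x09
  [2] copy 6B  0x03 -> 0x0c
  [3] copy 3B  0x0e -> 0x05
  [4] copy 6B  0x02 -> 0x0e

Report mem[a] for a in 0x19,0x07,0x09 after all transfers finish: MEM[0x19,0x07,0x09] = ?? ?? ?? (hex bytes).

MEM[0x19,0x07,0x09] = 6e 40 51

  after D0: wrote 4B at 0x0b = 71a95fe8
  after D1: wrote 8B at 0x09 = 5178da7e2a612e40
  after D2: wrote 6B at 0x0c = 7e2a612e4083
  after D3: wrote 3B at 0x05 = 612e40
  after D4: wrote 6B at 0x0e = da7e2a612e40
query mem[0x19]=0x6e, mem[0x07]=0x40, mem[0x09]=0x51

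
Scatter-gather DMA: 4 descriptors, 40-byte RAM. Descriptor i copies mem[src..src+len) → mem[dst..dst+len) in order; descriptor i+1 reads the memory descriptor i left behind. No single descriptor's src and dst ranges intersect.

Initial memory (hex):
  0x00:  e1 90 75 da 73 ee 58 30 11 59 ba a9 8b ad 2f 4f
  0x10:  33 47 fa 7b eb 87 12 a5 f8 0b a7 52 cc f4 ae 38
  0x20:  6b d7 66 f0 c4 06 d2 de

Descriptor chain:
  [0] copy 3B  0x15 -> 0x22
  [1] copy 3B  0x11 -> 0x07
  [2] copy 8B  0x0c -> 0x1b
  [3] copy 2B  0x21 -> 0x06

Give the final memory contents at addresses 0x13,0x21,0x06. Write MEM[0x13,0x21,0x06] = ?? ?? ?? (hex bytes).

MEM[0x13,0x21,0x06] = 7b fa fa

  after D0: wrote 3B at 0x22 = 8712a5
  after D1: wrote 3B at 0x07 = 47fa7b
  after D2: wrote 8B at 0x1b = 8bad2f4f3347fa7b
  after D3: wrote 2B at 0x06 = fa7b
query mem[0x13]=0x7b, mem[0x21]=0xfa, mem[0x06]=0xfa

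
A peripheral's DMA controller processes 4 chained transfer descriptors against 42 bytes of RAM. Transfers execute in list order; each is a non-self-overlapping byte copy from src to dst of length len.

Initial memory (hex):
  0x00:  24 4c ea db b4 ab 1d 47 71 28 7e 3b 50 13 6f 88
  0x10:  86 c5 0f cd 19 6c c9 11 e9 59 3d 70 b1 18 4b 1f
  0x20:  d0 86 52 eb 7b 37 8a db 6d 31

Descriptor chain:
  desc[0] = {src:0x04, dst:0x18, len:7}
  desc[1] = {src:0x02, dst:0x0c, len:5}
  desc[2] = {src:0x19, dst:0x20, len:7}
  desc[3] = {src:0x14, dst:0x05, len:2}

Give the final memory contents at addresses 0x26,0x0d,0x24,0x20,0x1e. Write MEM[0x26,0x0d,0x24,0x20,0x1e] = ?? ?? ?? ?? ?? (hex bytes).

MEM[0x26,0x0d,0x24,0x20,0x1e] = 1f db 28 ab 7e

#0 dst[0x18+7] := {0xb4,0xab,0x1d,0x47,0x71,0x28,0x7e}
#1 dst[0x0c+5] := {0xea,0xdb,0xb4,0xab,0x1d}
#2 dst[0x20+7] := {0xab,0x1d,0x47,0x71,0x28,0x7e,0x1f}
#3 dst[0x05+2] := {0x19,0x6c}
query mem[0x26]=0x1f, mem[0x0d]=0xdb, mem[0x24]=0x28, mem[0x20]=0xab, mem[0x1e]=0x7e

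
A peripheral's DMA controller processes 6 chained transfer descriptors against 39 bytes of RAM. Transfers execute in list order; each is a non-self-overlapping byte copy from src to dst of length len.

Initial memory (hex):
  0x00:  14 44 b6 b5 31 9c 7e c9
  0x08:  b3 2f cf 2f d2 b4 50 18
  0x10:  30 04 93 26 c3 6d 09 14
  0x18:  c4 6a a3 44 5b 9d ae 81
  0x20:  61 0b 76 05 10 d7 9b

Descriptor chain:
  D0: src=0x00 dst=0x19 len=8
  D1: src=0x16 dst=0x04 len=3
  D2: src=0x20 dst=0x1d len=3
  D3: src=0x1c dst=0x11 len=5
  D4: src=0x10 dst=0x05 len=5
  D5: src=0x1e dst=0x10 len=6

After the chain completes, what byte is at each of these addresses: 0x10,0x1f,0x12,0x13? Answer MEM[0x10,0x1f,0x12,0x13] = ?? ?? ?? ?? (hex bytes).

MEM[0x10,0x1f,0x12,0x13] = 0b 76 c9 0b

[0] 0x00->0x19 len=8 : 14 44 b6 b5 31 9c 7e c9
[1] 0x16->0x04 len=3 : 09 14 c4
[2] 0x20->0x1d len=3 : c9 0b 76
[3] 0x1c->0x11 len=5 : b5 c9 0b 76 c9
[4] 0x10->0x05 len=5 : 30 b5 c9 0b 76
[5] 0x1e->0x10 len=6 : 0b 76 c9 0b 76 05
query mem[0x10]=0x0b, mem[0x1f]=0x76, mem[0x12]=0xc9, mem[0x13]=0x0b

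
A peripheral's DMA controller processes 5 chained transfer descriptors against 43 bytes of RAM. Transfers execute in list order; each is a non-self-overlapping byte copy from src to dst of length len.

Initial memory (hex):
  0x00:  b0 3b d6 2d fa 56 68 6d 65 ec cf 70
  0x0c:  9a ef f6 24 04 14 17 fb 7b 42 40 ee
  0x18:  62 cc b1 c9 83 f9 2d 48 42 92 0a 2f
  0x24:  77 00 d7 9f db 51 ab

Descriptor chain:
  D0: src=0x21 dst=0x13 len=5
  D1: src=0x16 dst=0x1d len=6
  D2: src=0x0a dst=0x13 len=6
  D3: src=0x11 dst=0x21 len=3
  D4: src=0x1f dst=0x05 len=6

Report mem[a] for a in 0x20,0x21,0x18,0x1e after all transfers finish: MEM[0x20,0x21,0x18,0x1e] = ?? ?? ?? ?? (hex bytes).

MEM[0x20,0x21,0x18,0x1e] = cc 14 24 00

  after D0: wrote 5B at 0x13 = 920a2f7700
  after D1: wrote 6B at 0x1d = 770062ccb1c9
  after D2: wrote 6B at 0x13 = cf709aeff624
  after D3: wrote 3B at 0x21 = 1417cf
  after D4: wrote 6B at 0x05 = 62cc1417cf77
query mem[0x20]=0xcc, mem[0x21]=0x14, mem[0x18]=0x24, mem[0x1e]=0x00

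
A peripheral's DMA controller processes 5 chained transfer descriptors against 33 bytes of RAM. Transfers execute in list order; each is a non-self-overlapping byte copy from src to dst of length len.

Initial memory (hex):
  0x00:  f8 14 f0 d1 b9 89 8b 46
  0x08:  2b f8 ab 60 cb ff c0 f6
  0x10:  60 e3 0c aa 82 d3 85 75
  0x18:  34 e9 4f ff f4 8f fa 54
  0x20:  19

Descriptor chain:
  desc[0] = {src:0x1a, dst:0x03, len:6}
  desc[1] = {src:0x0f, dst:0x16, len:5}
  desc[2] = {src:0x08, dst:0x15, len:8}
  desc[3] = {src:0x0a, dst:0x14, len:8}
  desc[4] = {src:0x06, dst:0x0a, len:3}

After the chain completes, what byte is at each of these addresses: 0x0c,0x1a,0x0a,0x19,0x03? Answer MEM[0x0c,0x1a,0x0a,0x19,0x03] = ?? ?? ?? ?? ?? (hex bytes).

D0: mem[0x03..0x08] <- [4f ff f4 8f fa 54]
D1: mem[0x16..0x1a] <- [f6 60 e3 0c aa]
D2: mem[0x15..0x1c] <- [54 f8 ab 60 cb ff c0 f6]
D3: mem[0x14..0x1b] <- [ab 60 cb ff c0 f6 60 e3]
D4: mem[0x0a..0x0c] <- [8f fa 54]
query mem[0x0c]=0x54, mem[0x1a]=0x60, mem[0x0a]=0x8f, mem[0x19]=0xf6, mem[0x03]=0x4f

MEM[0x0c,0x1a,0x0a,0x19,0x03] = 54 60 8f f6 4f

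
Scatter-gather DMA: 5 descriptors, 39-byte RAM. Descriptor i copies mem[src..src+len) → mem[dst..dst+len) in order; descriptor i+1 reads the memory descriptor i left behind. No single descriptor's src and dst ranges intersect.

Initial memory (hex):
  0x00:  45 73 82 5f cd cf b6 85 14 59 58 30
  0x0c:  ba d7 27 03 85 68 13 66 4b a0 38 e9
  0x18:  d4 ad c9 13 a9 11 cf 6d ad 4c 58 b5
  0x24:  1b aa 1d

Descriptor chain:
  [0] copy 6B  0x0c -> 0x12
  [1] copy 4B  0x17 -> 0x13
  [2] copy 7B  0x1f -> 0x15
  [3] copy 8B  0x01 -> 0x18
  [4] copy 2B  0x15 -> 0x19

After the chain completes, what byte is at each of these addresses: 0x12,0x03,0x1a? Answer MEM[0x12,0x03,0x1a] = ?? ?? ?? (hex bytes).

D0: mem[0x12..0x17] <- [ba d7 27 03 85 68]
D1: mem[0x13..0x16] <- [68 d4 ad c9]
D2: mem[0x15..0x1b] <- [6d ad 4c 58 b5 1b aa]
D3: mem[0x18..0x1f] <- [73 82 5f cd cf b6 85 14]
D4: mem[0x19..0x1a] <- [6d ad]
query mem[0x12]=0xba, mem[0x03]=0x5f, mem[0x1a]=0xad

MEM[0x12,0x03,0x1a] = ba 5f ad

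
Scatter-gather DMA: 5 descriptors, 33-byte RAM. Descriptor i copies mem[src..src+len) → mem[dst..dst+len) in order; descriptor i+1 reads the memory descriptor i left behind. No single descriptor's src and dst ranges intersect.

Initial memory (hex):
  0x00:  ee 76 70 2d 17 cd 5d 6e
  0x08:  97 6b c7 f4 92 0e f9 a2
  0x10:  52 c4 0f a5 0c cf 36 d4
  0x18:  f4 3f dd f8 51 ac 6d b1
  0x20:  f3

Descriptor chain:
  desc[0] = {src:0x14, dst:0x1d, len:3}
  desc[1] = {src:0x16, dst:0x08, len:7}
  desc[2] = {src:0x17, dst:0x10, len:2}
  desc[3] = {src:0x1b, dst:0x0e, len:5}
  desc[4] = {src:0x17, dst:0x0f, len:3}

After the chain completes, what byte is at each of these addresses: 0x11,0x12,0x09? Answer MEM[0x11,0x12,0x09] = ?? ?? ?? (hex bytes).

MEM[0x11,0x12,0x09] = 3f 36 d4

  after D0: wrote 3B at 0x1d = 0ccf36
  after D1: wrote 7B at 0x08 = 36d4f43fddf851
  after D2: wrote 2B at 0x10 = d4f4
  after D3: wrote 5B at 0x0e = f8510ccf36
  after D4: wrote 3B at 0x0f = d4f43f
query mem[0x11]=0x3f, mem[0x12]=0x36, mem[0x09]=0xd4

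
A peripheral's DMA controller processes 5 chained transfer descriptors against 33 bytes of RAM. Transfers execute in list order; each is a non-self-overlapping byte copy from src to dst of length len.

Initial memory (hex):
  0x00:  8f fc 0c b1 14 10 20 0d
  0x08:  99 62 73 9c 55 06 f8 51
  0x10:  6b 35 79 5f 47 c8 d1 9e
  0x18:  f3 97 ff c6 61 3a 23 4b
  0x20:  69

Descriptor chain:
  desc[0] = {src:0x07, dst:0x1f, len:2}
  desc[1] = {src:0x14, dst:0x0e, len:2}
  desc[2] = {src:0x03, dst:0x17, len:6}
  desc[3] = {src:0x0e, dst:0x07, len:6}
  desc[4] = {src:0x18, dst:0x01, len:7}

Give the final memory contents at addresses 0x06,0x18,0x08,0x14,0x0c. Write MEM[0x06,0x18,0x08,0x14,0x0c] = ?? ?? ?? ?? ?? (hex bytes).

  after D0: wrote 2B at 0x1f = 0d99
  after D1: wrote 2B at 0x0e = 47c8
  after D2: wrote 6B at 0x17 = b11410200d99
  after D3: wrote 6B at 0x07 = 47c86b35795f
  after D4: wrote 7B at 0x01 = 1410200d993a23
query mem[0x06]=0x3a, mem[0x18]=0x14, mem[0x08]=0xc8, mem[0x14]=0x47, mem[0x0c]=0x5f

MEM[0x06,0x18,0x08,0x14,0x0c] = 3a 14 c8 47 5f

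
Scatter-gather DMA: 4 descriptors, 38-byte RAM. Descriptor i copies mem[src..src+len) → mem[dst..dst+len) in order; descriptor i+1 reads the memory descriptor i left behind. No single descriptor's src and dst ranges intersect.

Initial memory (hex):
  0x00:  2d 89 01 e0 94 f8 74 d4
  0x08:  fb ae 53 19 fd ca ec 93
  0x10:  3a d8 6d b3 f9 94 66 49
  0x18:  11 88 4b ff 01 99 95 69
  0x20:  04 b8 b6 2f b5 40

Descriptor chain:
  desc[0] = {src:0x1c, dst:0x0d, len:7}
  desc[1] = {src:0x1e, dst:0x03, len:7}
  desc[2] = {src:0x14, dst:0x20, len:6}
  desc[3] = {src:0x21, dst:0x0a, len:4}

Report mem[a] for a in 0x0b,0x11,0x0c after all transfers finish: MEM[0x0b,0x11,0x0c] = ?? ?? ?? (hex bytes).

#0 dst[0x0d+7] := {0x01,0x99,0x95,0x69,0x04,0xb8,0xb6}
#1 dst[0x03+7] := {0x95,0x69,0x04,0xb8,0xb6,0x2f,0xb5}
#2 dst[0x20+6] := {0xf9,0x94,0x66,0x49,0x11,0x88}
#3 dst[0x0a+4] := {0x94,0x66,0x49,0x11}
query mem[0x0b]=0x66, mem[0x11]=0x04, mem[0x0c]=0x49

MEM[0x0b,0x11,0x0c] = 66 04 49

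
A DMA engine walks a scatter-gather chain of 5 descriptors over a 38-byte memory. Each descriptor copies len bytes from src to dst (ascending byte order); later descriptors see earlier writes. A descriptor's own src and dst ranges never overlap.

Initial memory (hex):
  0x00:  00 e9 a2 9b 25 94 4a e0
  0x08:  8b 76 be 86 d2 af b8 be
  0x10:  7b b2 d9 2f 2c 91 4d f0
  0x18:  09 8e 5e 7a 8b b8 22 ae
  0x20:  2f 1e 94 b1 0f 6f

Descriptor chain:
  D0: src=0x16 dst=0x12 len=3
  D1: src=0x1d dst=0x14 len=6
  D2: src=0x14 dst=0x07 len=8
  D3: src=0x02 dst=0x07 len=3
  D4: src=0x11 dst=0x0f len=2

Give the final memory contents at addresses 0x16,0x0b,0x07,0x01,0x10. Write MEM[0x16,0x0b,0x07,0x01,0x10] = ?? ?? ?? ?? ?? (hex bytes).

MEM[0x16,0x0b,0x07,0x01,0x10] = ae 1e a2 e9 4d

[0] 0x16->0x12 len=3 : 4d f0 09
[1] 0x1d->0x14 len=6 : b8 22 ae 2f 1e 94
[2] 0x14->0x07 len=8 : b8 22 ae 2f 1e 94 5e 7a
[3] 0x02->0x07 len=3 : a2 9b 25
[4] 0x11->0x0f len=2 : b2 4d
query mem[0x16]=0xae, mem[0x0b]=0x1e, mem[0x07]=0xa2, mem[0x01]=0xe9, mem[0x10]=0x4d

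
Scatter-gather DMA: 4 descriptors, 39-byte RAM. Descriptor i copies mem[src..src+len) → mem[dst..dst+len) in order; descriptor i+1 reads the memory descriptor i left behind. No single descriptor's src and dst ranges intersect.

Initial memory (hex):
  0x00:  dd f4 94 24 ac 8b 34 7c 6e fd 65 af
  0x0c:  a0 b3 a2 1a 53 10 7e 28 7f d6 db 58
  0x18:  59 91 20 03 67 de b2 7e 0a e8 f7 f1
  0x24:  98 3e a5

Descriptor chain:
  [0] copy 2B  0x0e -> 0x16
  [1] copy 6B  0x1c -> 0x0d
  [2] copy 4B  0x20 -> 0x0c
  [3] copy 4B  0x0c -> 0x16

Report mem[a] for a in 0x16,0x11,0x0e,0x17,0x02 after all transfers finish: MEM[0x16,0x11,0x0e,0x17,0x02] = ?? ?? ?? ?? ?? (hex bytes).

MEM[0x16,0x11,0x0e,0x17,0x02] = 0a 0a f7 e8 94

[0] 0x0e->0x16 len=2 : a2 1a
[1] 0x1c->0x0d len=6 : 67 de b2 7e 0a e8
[2] 0x20->0x0c len=4 : 0a e8 f7 f1
[3] 0x0c->0x16 len=4 : 0a e8 f7 f1
query mem[0x16]=0x0a, mem[0x11]=0x0a, mem[0x0e]=0xf7, mem[0x17]=0xe8, mem[0x02]=0x94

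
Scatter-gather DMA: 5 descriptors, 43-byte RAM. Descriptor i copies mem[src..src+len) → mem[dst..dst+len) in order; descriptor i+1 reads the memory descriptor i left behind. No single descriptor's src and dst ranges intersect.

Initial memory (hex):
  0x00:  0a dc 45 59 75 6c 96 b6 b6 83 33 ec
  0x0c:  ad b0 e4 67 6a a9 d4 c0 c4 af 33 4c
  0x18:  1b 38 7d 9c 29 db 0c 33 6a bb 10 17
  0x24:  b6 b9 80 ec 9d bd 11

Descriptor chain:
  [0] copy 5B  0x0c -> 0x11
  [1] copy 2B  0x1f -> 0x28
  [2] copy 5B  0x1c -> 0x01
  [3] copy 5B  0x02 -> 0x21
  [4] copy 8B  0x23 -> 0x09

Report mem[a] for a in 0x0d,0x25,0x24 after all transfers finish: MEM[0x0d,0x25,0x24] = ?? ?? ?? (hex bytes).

MEM[0x0d,0x25,0x24] = ec 96 6a

D0: mem[0x11..0x15] <- [ad b0 e4 67 6a]
D1: mem[0x28..0x29] <- [33 6a]
D2: mem[0x01..0x05] <- [29 db 0c 33 6a]
D3: mem[0x21..0x25] <- [db 0c 33 6a 96]
D4: mem[0x09..0x10] <- [33 6a 96 80 ec 33 6a 11]
query mem[0x0d]=0xec, mem[0x25]=0x96, mem[0x24]=0x6a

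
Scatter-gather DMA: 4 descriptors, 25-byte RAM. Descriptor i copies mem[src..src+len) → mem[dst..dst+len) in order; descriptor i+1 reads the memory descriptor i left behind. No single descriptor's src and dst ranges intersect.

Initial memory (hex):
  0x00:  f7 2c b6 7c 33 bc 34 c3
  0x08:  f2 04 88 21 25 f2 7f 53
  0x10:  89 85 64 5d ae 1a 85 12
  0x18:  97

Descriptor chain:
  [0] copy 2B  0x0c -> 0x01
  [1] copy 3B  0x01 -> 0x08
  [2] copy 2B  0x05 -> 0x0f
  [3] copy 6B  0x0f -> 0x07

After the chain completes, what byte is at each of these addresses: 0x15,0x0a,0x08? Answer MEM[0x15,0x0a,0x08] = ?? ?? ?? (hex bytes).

  after D0: wrote 2B at 0x01 = 25f2
  after D1: wrote 3B at 0x08 = 25f27c
  after D2: wrote 2B at 0x0f = bc34
  after D3: wrote 6B at 0x07 = bc3485645dae
query mem[0x15]=0x1a, mem[0x0a]=0x64, mem[0x08]=0x34

MEM[0x15,0x0a,0x08] = 1a 64 34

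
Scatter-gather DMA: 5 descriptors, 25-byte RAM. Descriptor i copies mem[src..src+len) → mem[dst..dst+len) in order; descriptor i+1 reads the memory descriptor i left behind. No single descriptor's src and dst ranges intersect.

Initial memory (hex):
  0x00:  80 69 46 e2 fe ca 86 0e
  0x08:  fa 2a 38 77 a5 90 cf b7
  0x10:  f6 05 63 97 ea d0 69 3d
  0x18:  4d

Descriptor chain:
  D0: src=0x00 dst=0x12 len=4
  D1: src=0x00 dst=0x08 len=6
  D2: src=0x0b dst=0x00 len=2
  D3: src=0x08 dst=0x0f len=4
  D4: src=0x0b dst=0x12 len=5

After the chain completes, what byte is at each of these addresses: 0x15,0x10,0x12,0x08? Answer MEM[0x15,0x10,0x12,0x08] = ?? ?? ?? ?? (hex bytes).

MEM[0x15,0x10,0x12,0x08] = cf 69 e2 80

[0] 0x00->0x12 len=4 : 80 69 46 e2
[1] 0x00->0x08 len=6 : 80 69 46 e2 fe ca
[2] 0x0b->0x00 len=2 : e2 fe
[3] 0x08->0x0f len=4 : 80 69 46 e2
[4] 0x0b->0x12 len=5 : e2 fe ca cf 80
query mem[0x15]=0xcf, mem[0x10]=0x69, mem[0x12]=0xe2, mem[0x08]=0x80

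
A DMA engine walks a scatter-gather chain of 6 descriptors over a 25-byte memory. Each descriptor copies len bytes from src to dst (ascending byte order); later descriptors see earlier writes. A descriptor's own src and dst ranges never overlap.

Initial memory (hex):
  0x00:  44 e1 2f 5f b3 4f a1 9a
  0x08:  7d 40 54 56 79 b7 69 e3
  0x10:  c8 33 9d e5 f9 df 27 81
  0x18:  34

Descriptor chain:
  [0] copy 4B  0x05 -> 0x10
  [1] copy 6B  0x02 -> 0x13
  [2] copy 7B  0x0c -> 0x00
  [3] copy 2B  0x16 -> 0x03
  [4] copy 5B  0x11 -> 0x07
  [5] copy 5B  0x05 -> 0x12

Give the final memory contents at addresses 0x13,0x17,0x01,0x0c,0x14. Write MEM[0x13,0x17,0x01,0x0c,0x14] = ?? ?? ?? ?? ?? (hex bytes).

MEM[0x13,0x17,0x01,0x0c,0x14] = 9a a1 b7 79 a1

#0 dst[0x10+4] := {0x4f,0xa1,0x9a,0x7d}
#1 dst[0x13+6] := {0x2f,0x5f,0xb3,0x4f,0xa1,0x9a}
#2 dst[0x00+7] := {0x79,0xb7,0x69,0xe3,0x4f,0xa1,0x9a}
#3 dst[0x03+2] := {0x4f,0xa1}
#4 dst[0x07+5] := {0xa1,0x9a,0x2f,0x5f,0xb3}
#5 dst[0x12+5] := {0xa1,0x9a,0xa1,0x9a,0x2f}
query mem[0x13]=0x9a, mem[0x17]=0xa1, mem[0x01]=0xb7, mem[0x0c]=0x79, mem[0x14]=0xa1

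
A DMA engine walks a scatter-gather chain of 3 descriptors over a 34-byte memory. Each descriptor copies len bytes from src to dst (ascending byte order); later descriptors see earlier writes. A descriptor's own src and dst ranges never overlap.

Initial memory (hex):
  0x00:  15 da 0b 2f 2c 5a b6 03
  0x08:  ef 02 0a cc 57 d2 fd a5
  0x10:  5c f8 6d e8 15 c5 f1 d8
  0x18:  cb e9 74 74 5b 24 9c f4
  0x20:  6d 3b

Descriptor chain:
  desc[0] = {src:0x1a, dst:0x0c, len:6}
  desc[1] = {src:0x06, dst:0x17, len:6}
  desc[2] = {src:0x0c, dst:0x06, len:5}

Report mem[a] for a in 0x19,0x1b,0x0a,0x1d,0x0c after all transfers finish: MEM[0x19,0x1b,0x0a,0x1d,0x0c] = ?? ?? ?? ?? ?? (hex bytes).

#0 dst[0x0c+6] := {0x74,0x74,0x5b,0x24,0x9c,0xf4}
#1 dst[0x17+6] := {0xb6,0x03,0xef,0x02,0x0a,0xcc}
#2 dst[0x06+5] := {0x74,0x74,0x5b,0x24,0x9c}
query mem[0x19]=0xef, mem[0x1b]=0x0a, mem[0x0a]=0x9c, mem[0x1d]=0x24, mem[0x0c]=0x74

MEM[0x19,0x1b,0x0a,0x1d,0x0c] = ef 0a 9c 24 74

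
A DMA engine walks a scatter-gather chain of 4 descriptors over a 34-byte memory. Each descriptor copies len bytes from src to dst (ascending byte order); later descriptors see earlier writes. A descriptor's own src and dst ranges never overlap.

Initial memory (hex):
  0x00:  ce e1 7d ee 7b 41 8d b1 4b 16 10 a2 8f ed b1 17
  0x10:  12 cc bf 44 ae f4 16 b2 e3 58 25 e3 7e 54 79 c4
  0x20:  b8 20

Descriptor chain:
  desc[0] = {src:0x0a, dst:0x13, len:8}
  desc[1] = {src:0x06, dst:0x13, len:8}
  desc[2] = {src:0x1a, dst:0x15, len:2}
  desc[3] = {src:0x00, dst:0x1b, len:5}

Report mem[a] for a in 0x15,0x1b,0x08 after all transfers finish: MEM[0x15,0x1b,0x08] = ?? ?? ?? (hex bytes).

#0 dst[0x13+8] := {0x10,0xa2,0x8f,0xed,0xb1,0x17,0x12,0xcc}
#1 dst[0x13+8] := {0x8d,0xb1,0x4b,0x16,0x10,0xa2,0x8f,0xed}
#2 dst[0x15+2] := {0xed,0xe3}
#3 dst[0x1b+5] := {0xce,0xe1,0x7d,0xee,0x7b}
query mem[0x15]=0xed, mem[0x1b]=0xce, mem[0x08]=0x4b

MEM[0x15,0x1b,0x08] = ed ce 4b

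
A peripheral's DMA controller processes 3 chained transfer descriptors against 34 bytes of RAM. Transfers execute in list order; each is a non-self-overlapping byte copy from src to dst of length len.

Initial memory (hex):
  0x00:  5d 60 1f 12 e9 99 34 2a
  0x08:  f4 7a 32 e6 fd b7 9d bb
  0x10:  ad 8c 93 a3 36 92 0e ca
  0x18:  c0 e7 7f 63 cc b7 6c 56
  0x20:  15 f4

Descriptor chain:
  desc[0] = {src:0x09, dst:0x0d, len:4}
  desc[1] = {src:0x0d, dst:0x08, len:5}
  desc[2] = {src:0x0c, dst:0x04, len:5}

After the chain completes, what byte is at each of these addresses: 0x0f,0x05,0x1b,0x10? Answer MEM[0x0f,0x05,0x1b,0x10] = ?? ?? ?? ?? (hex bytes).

MEM[0x0f,0x05,0x1b,0x10] = e6 7a 63 fd

#0 dst[0x0d+4] := {0x7a,0x32,0xe6,0xfd}
#1 dst[0x08+5] := {0x7a,0x32,0xe6,0xfd,0x8c}
#2 dst[0x04+5] := {0x8c,0x7a,0x32,0xe6,0xfd}
query mem[0x0f]=0xe6, mem[0x05]=0x7a, mem[0x1b]=0x63, mem[0x10]=0xfd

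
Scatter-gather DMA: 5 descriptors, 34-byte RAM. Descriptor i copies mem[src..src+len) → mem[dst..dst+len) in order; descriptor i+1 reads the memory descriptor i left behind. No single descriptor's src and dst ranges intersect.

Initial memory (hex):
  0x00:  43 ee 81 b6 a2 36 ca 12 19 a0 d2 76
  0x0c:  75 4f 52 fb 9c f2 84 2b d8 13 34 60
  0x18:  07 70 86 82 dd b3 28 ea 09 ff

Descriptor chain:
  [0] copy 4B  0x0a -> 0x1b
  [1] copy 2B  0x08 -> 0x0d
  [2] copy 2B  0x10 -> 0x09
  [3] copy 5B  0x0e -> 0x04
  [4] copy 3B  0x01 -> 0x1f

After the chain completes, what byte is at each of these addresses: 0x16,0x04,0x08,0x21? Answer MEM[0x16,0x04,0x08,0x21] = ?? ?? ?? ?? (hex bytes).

MEM[0x16,0x04,0x08,0x21] = 34 a0 84 b6

D0: mem[0x1b..0x1e] <- [d2 76 75 4f]
D1: mem[0x0d..0x0e] <- [19 a0]
D2: mem[0x09..0x0a] <- [9c f2]
D3: mem[0x04..0x08] <- [a0 fb 9c f2 84]
D4: mem[0x1f..0x21] <- [ee 81 b6]
query mem[0x16]=0x34, mem[0x04]=0xa0, mem[0x08]=0x84, mem[0x21]=0xb6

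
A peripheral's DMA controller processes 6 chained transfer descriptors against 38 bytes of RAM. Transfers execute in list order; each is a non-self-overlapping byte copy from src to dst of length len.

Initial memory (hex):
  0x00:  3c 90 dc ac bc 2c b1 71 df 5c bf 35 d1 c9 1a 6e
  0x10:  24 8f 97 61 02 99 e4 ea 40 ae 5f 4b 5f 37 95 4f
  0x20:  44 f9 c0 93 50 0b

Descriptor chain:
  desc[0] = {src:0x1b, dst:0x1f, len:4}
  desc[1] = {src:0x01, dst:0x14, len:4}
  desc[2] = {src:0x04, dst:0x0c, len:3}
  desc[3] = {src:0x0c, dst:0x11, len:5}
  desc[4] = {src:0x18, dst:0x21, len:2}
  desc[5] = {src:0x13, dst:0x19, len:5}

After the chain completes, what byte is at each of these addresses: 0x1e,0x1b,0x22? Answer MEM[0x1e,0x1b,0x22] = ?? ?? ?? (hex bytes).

  after D0: wrote 4B at 0x1f = 4b5f3795
  after D1: wrote 4B at 0x14 = 90dcacbc
  after D2: wrote 3B at 0x0c = bc2cb1
  after D3: wrote 5B at 0x11 = bc2cb16e24
  after D4: wrote 2B at 0x21 = 40ae
  after D5: wrote 5B at 0x19 = b16e24acbc
query mem[0x1e]=0x95, mem[0x1b]=0x24, mem[0x22]=0xae

MEM[0x1e,0x1b,0x22] = 95 24 ae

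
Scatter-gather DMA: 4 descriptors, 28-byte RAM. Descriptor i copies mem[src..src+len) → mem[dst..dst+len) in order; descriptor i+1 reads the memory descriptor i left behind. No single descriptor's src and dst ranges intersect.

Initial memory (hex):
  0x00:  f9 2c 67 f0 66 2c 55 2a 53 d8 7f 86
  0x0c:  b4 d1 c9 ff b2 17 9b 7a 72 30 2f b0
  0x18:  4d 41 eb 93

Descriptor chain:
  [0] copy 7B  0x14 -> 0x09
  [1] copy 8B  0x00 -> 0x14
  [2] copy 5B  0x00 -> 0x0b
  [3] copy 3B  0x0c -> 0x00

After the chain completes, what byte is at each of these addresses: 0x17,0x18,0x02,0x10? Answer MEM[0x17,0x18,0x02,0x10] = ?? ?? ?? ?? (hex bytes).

[0] 0x14->0x09 len=7 : 72 30 2f b0 4d 41 eb
[1] 0x00->0x14 len=8 : f9 2c 67 f0 66 2c 55 2a
[2] 0x00->0x0b len=5 : f9 2c 67 f0 66
[3] 0x0c->0x00 len=3 : 2c 67 f0
query mem[0x17]=0xf0, mem[0x18]=0x66, mem[0x02]=0xf0, mem[0x10]=0xb2

MEM[0x17,0x18,0x02,0x10] = f0 66 f0 b2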